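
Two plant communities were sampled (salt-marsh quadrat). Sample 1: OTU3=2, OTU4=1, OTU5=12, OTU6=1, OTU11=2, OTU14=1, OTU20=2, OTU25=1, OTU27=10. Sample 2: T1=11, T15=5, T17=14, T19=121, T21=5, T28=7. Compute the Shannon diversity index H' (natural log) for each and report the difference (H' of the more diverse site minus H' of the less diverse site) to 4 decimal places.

Sample 1: N=32, proportions 0.0625, 0.03125, 0.375, 0.03125, 0.0625, 0.03125, 0.0625, 0.03125, 0.3125, giving H' = 1.684373 (working shown to 6 dp, full precision carried).
Sample 2: N=163, proportions 0.067485, 0.030675, 0.08589, 0.742331, 0.030675, 0.042945, giving H' = 0.962891.
Difference = |1.684373 − 0.962891| = 0.721482, i.e. 0.7215 to 4 decimal places.

0.7215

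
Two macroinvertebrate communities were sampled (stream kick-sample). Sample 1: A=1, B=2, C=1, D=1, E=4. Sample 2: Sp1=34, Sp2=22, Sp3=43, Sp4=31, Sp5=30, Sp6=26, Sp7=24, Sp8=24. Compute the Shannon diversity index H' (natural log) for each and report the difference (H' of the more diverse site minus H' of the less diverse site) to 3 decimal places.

Sample 1: N=9, proportions 0.11111, 0.22222, 0.11111, 0.11111, 0.44444, giving H' = 1.42706 (working shown to 5 dp, full precision carried).
Sample 2: N=234, proportions 0.1453, 0.09402, 0.18376, 0.13248, 0.12821, 0.11111, 0.10256, 0.10256, giving H' = 2.05627.
Difference = |1.42706 − 2.05627| = 0.62921, i.e. 0.629 to 3 decimal places.

0.629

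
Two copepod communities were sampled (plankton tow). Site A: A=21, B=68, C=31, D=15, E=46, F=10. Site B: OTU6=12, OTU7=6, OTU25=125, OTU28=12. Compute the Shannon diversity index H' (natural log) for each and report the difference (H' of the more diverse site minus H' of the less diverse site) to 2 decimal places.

Site A: N=191, proportions 0.1099, 0.356, 0.1623, 0.0785, 0.2408, 0.0524, giving H' = 1.6026 (working shown to 4 dp, full precision carried).
Site B: N=155, proportions 0.0774, 0.0387, 0.8065, 0.0774, giving H' = 0.6955.
Difference = |1.6026 − 0.6955| = 0.9071, i.e. 0.91 to 2 decimal places.

0.91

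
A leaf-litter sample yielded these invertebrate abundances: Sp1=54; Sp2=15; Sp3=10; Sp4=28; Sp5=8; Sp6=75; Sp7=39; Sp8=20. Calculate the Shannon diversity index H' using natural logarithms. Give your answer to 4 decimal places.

Total N = 54+15+10+28+8+75+39+20 = 249, so the proportions are 0.216867, 0.060241, 0.040161, 0.11245, 0.032129, 0.301205, 0.156627, 0.080321 (working shown to 6 dp, full precision carried).
Each pᵢ ln pᵢ term: 0.216867×(-1.528469)=-0.331475, 0.060241×(-2.809403)=-0.169241, 0.040161×(-3.214868)=-0.129111, 0.11245×(-2.185248)=-0.245731, 0.032129×(-3.438011)=-0.110458, 0.301205×(-1.199965)=-0.361435, 0.156627×(-1.853891)=-0.290369, 0.080321×(-2.521721)=-0.202548.
Sum = -1.840368, so H' = 1.8404.

1.8404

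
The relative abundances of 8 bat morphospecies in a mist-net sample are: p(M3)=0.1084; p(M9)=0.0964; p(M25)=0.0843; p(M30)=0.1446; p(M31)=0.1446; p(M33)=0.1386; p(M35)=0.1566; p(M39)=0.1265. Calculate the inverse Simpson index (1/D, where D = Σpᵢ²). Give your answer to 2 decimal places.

D = 0.1084² + 0.0964² + 0.0843² + 0.1446² + 0.1446² + 0.1386² + 0.1566² + 0.1265² = 0.011751 + 0.009293 + 0.007106 + 0.020909 + 0.020909 + 0.019210 + 0.024524 + 0.016002 = 0.129704 (working shown to 6 dp, full precision carried).
So 1/D = 7.7099, i.e. 7.71 to 2 decimal places.

7.71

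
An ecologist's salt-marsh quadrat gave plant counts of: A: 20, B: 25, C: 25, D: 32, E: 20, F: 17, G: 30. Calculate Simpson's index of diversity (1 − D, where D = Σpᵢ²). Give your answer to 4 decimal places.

0.8507

Total N = 20+25+25+32+20+17+30 = 169, so the proportions are 0.118343, 0.147929, 0.147929, 0.189349, 0.118343, 0.100592, 0.177515 (working shown to 6 dp, full precision carried).
D = 0.118343² + 0.147929² + 0.147929² + 0.189349² + 0.118343² + 0.100592² + 0.177515² = 0.014005 + 0.021883 + 0.021883 + 0.035853 + 0.014005 + 0.010119 + 0.031512 = 0.149259.
So 1 − D = 0.850741, i.e. 0.8507 to 4 decimal places.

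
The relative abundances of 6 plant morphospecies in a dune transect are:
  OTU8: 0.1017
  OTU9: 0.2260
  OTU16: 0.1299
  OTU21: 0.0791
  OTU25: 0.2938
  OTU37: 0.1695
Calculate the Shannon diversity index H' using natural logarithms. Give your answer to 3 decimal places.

1.695

Each pᵢ ln pᵢ term (working shown to 5 dp, full precision carried): 0.1017×(-2.28573)=-0.23246, 0.226×(-1.48722)=-0.33611, 0.1299×(-2.04099)=-0.26512, 0.0791×(-2.53704)=-0.20068, 0.2938×(-1.22486)=-0.35986, 0.1695×(-1.77490)=-0.30085.
Sum = -1.69508, so H' = 1.695.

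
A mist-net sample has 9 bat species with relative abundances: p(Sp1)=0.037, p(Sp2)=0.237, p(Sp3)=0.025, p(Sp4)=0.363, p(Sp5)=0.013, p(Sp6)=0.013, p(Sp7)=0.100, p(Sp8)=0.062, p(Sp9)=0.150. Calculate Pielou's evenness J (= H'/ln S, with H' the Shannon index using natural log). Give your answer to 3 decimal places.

0.784

H' = −Σ pᵢ ln pᵢ = −((-0.12198) + (-0.34121) + (-0.09222) + (-0.36785) + (-0.05646) + (-0.05646) + (-0.23026) + (-0.17240) + (-0.28457)) = 1.72340 (working shown to 5 dp, full precision carried).
With S = 9 species, ln S = 2.19722, so J = 1.72340/2.19722 = 0.78435, i.e. 0.784 to 3 decimal places.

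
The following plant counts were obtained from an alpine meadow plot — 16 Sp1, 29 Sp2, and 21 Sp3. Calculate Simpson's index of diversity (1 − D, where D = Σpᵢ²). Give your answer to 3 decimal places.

0.647

Total N = 16+29+21 = 66, so the proportions are 0.24242, 0.43939, 0.31818 (working shown to 5 dp, full precision carried).
D = 0.24242² + 0.43939² + 0.31818² = 0.05877 + 0.19307 + 0.10124 = 0.35308.
So 1 − D = 0.64692, i.e. 0.647 to 3 decimal places.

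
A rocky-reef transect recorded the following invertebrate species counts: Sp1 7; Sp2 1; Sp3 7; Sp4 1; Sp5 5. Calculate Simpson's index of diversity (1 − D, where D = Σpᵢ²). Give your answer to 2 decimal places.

0.72

Total N = 7+1+7+1+5 = 21, so the proportions are 0.3333, 0.0476, 0.3333, 0.0476, 0.2381 (working shown to 4 dp, full precision carried).
D = 0.3333² + 0.0476² + 0.3333² + 0.0476² + 0.2381² = 0.1111 + 0.0023 + 0.1111 + 0.0023 + 0.0567 = 0.2834.
So 1 − D = 0.7166, i.e. 0.72 to 2 decimal places.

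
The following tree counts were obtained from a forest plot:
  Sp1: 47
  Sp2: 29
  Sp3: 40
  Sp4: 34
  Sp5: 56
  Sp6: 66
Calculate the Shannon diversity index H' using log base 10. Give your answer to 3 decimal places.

Total N = 47+29+40+34+56+66 = 272, so the proportions are 0.17279, 0.10662, 0.14706, 0.125, 0.20588, 0.24265 (working shown to 5 dp, full precision carried).
Each pᵢ log₁₀ pᵢ term: 0.17279×(-0.76247)=-0.13175, 0.10662×(-0.97217)=-0.10365, 0.14706×(-0.83251)=-0.12243, 0.125×(-0.90309)=-0.11289, 0.20588×(-0.68638)=-0.14131, 0.24265×(-0.61502)=-0.14923.
Sum = -0.76126, so H' = 0.761.

0.761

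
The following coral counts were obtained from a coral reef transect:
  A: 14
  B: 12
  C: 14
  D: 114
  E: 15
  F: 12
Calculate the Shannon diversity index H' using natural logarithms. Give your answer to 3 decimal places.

1.253

Total N = 14+12+14+114+15+12 = 181, so the proportions are 0.07735, 0.0663, 0.07735, 0.62983, 0.08287, 0.0663 (working shown to 5 dp, full precision carried).
Each pᵢ ln pᵢ term: 0.07735×(-2.55944)=-0.19797, 0.0663×(-2.71359)=-0.17991, 0.07735×(-2.55944)=-0.19797, 0.62983×(-0.46230)=-0.29117, 0.08287×(-2.49045)=-0.20639, 0.0663×(-2.71359)=-0.17991.
Sum = -1.25331, so H' = 1.253.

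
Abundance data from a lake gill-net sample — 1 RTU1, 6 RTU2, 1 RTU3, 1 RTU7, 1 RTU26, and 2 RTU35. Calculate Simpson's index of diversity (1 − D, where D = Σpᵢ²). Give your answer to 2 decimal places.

0.69

Total N = 1+6+1+1+1+2 = 12, so the proportions are 0.0833, 0.5, 0.0833, 0.0833, 0.0833, 0.1667 (working shown to 4 dp, full precision carried).
D = 0.0833² + 0.5² + 0.0833² + 0.0833² + 0.0833² + 0.1667² = 0.0069 + 0.2500 + 0.0069 + 0.0069 + 0.0069 + 0.0278 = 0.3056.
So 1 − D = 0.6944, i.e. 0.69 to 2 decimal places.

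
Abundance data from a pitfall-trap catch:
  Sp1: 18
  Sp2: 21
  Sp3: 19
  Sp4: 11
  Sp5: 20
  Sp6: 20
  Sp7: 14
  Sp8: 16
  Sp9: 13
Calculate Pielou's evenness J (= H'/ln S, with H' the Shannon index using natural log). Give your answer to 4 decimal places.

Total N = 18+21+19+11+20+20+14+16+13 = 152, so the proportions are 0.118421, 0.138158, 0.125, 0.072368, 0.131579, 0.131579, 0.092105, 0.105263, 0.085526 (working shown to 6 dp, full precision carried).
H' = −Σ pᵢ ln pᵢ = −((-0.252652) + (-0.273464) + (-0.259930) + (-0.190038) + (-0.266862) + (-0.266862) + (-0.219655) + (-0.236978) + (-0.210303)) = 2.176744.
With S = 9 species, ln S = 2.197225, so J = 2.176744/2.197225 = 0.990679, i.e. 0.9907 to 4 decimal places.

0.9907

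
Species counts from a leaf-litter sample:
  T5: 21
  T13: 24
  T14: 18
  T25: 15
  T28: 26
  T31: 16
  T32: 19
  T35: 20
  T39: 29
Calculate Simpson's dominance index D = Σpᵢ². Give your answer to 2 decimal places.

Total N = 21+24+18+15+26+16+19+20+29 = 188, so the proportions are 0.1117, 0.1277, 0.0957, 0.0798, 0.1383, 0.0851, 0.1011, 0.1064, 0.1543 (working shown to 4 dp, full precision carried).
D = 0.1117² + 0.1277² + 0.0957² + 0.0798² + 0.1383² + 0.0851² + 0.1011² + 0.1064² + 0.1543² = 0.0125 + 0.0163 + 0.0092 + 0.0064 + 0.0191 + 0.0072 + 0.0102 + 0.0113 + 0.0238 = 0.1160.
To 2 decimal places, D = 0.12.

0.12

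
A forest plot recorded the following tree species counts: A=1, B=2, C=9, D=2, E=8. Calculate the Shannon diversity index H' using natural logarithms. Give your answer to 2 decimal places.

Total N = 1+2+9+2+8 = 22, so the proportions are 0.0455, 0.0909, 0.4091, 0.0909, 0.3636 (working shown to 4 dp, full precision carried).
Each pᵢ ln pᵢ term: 0.0455×(-3.0910)=-0.1405, 0.0909×(-2.3979)=-0.2180, 0.4091×(-0.8938)=-0.3657, 0.0909×(-2.3979)=-0.2180, 0.3636×(-1.0116)=-0.3679.
Sum = -1.3100, so H' = 1.31.

1.31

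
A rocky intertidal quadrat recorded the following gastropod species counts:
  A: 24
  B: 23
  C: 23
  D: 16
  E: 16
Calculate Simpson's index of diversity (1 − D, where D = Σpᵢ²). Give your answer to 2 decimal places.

0.79

Total N = 24+23+23+16+16 = 102, so the proportions are 0.2353, 0.2255, 0.2255, 0.1569, 0.1569 (working shown to 4 dp, full precision carried).
D = 0.2353² + 0.2255² + 0.2255² + 0.1569² + 0.1569² = 0.0554 + 0.0508 + 0.0508 + 0.0246 + 0.0246 = 0.2063.
So 1 − D = 0.7937, i.e. 0.79 to 2 decimal places.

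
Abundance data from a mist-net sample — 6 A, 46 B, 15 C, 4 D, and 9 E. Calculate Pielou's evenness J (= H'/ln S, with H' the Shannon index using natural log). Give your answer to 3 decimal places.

Total N = 6+46+15+4+9 = 80, so the proportions are 0.075, 0.575, 0.1875, 0.05, 0.1125 (working shown to 5 dp, full precision carried).
H' = −Σ pᵢ ln pᵢ = −((-0.19427) + (-0.31820) + (-0.31387) + (-0.14979) + (-0.24579)) = 1.22191.
With S = 5 species, ln S = 1.60944, so J = 1.22191/1.60944 = 0.75922, i.e. 0.759 to 3 decimal places.

0.759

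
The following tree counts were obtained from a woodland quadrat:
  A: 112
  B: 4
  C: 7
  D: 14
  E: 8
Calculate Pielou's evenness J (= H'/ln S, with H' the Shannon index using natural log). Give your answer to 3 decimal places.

0.516

Total N = 112+4+7+14+8 = 145, so the proportions are 0.77241, 0.02759, 0.04828, 0.09655, 0.05517 (working shown to 5 dp, full precision carried).
H' = −Σ pᵢ ln pᵢ = −((-0.19946) + (-0.09905) + (-0.14632) + (-0.22571) + (-0.15985)) = 0.83038.
With S = 5 species, ln S = 1.60944, so J = 0.83038/1.60944 = 0.51595, i.e. 0.516 to 3 decimal places.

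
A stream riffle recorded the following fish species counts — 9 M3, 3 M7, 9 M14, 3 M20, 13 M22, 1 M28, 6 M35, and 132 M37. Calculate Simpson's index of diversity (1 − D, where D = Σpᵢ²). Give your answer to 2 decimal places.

Total N = 9+3+9+3+13+1+6+132 = 176, so the proportions are 0.0511, 0.017, 0.0511, 0.017, 0.0739, 0.0057, 0.0341, 0.75 (working shown to 4 dp, full precision carried).
D = 0.0511² + 0.017² + 0.0511² + 0.017² + 0.0739² + 0.0057² + 0.0341² + 0.75² = 0.0026 + 0.0003 + 0.0026 + 0.0003 + 0.0055 + 0.0000 + 0.0012 + 0.5625 = 0.5750.
So 1 − D = 0.4250, i.e. 0.43 to 2 decimal places.

0.43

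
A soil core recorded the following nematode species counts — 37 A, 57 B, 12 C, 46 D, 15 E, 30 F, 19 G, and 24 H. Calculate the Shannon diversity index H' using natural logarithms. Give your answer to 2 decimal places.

Total N = 37+57+12+46+15+30+19+24 = 240, so the proportions are 0.1542, 0.2375, 0.05, 0.1917, 0.0625, 0.125, 0.0792, 0.1 (working shown to 4 dp, full precision carried).
Each pᵢ ln pᵢ term: 0.1542×(-1.8697)=-0.2882, 0.2375×(-1.4376)=-0.3414, 0.05×(-2.9957)=-0.1498, 0.1917×(-1.6520)=-0.3166, 0.0625×(-2.7726)=-0.1733, 0.125×(-2.0794)=-0.2599, 0.0792×(-2.5362)=-0.2008, 0.1×(-2.3026)=-0.2303.
Sum = -1.9604, so H' = 1.96.

1.96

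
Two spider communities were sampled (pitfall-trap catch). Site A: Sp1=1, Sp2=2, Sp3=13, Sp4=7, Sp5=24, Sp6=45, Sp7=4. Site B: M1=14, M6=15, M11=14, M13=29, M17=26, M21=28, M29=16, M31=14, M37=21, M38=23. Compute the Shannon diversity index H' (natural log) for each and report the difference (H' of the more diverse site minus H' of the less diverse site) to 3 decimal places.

0.837

Site A: N=96, proportions 0.01042, 0.02083, 0.13542, 0.07292, 0.25, 0.46875, 0.04167, giving H' = 1.42403 (working shown to 5 dp, full precision carried).
Site B: N=200, proportions 0.07, 0.075, 0.07, 0.145, 0.13, 0.14, 0.08, 0.07, 0.105, 0.115, giving H' = 2.26063.
Difference = |1.42403 − 2.26063| = 0.83660, i.e. 0.837 to 3 decimal places.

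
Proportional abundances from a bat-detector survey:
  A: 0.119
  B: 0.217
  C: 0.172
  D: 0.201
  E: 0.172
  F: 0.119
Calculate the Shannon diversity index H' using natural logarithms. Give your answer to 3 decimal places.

Each pᵢ ln pᵢ term (working shown to 5 dp, full precision carried): 0.119×(-2.12863)=-0.25331, 0.217×(-1.52786)=-0.33155, 0.172×(-1.76026)=-0.30276, 0.201×(-1.60445)=-0.32249, 0.172×(-1.76026)=-0.30276, 0.119×(-2.12863)=-0.25331.
Sum = -1.76618, so H' = 1.766.

1.766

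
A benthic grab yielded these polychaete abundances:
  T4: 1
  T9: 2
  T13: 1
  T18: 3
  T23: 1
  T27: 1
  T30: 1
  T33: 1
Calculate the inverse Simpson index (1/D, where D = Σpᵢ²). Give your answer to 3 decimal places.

Total N = 1+2+1+3+1+1+1+1 = 11, so the proportions are 0.0909091, 0.1818182, 0.0909091, 0.2727273, 0.0909091, 0.0909091, 0.0909091, 0.0909091 (working shown to 7 dp, full precision carried).
D = 0.0909091² + 0.1818182² + 0.0909091² + 0.2727273² + 0.0909091² + 0.0909091² + 0.0909091² + 0.0909091² = 0.0082645 + 0.0330579 + 0.0082645 + 0.0743802 + 0.0082645 + 0.0082645 + 0.0082645 + 0.0082645 = 0.1570248.
So 1/D = 6.36842, i.e. 6.368 to 3 decimal places.

6.368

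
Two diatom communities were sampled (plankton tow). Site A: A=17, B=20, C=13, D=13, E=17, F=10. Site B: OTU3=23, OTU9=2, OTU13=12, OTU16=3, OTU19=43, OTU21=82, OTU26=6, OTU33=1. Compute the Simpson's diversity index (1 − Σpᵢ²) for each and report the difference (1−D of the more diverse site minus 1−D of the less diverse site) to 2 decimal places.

0.14

Site A: N=90, proportions 0.1889, 0.2222, 0.1444, 0.1444, 0.1889, 0.1111, giving 1−D = 0.8252 (working shown to 4 dp, full precision carried).
Site B: N=172, proportions 0.1337, 0.0116, 0.0698, 0.0174, 0.25, 0.4767, 0.0349, 0.0058, giving 1−D = 0.6858.
Difference = |0.8252 − 0.6858| = 0.1394, i.e. 0.14 to 2 decimal places.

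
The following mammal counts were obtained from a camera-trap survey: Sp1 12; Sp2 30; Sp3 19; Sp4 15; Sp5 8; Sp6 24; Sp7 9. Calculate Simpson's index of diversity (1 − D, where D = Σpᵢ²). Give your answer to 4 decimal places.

0.8283

Total N = 12+30+19+15+8+24+9 = 117, so the proportions are 0.102564, 0.25641, 0.162393, 0.128205, 0.068376, 0.205128, 0.076923 (working shown to 6 dp, full precision carried).
D = 0.102564² + 0.25641² + 0.162393² + 0.128205² + 0.068376² + 0.205128² + 0.076923² = 0.010519 + 0.065746 + 0.026372 + 0.016437 + 0.004675 + 0.042078 + 0.005917 = 0.171744.
So 1 − D = 0.828256, i.e. 0.8283 to 4 decimal places.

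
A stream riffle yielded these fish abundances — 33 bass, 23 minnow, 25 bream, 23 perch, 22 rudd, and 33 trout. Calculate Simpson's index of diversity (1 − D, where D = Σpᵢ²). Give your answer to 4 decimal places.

Total N = 33+23+25+23+22+33 = 159, so the proportions are 0.207547, 0.144654, 0.157233, 0.144654, 0.138365, 0.207547 (working shown to 6 dp, full precision carried).
D = 0.207547² + 0.144654² + 0.157233² + 0.144654² + 0.138365² + 0.207547² = 0.043076 + 0.020925 + 0.024722 + 0.020925 + 0.019145 + 0.043076 = 0.171868.
So 1 − D = 0.828132, i.e. 0.8281 to 4 decimal places.

0.8281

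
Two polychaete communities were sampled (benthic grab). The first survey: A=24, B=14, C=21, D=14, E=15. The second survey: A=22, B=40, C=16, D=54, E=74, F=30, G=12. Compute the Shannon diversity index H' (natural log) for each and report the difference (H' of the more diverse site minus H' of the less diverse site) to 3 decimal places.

The first survey: N=88, proportions 0.27273, 0.15909, 0.23864, 0.15909, 0.17045, giving H' = 1.58276 (working shown to 5 dp, full precision carried).
The second survey: N=248, proportions 0.08871, 0.16129, 0.06452, 0.21774, 0.29839, 0.12097, 0.04839, giving H' = 1.78085.
Difference = |1.58276 − 1.78085| = 0.19809, i.e. 0.198 to 3 decimal places.

0.198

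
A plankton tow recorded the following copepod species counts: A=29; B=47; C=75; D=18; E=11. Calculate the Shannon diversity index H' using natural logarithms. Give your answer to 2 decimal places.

Total N = 29+47+75+18+11 = 180, so the proportions are 0.1611, 0.2611, 0.4167, 0.1, 0.0611 (working shown to 4 dp, full precision carried).
Each pᵢ ln pᵢ term: 0.1611×(-1.8257)=-0.2941, 0.2611×(-1.3428)=-0.3506, 0.4167×(-0.8755)=-0.3648, 0.1×(-2.3026)=-0.2303, 0.0611×(-2.7951)=-0.1708.
Sum = -1.4106, so H' = 1.41.

1.41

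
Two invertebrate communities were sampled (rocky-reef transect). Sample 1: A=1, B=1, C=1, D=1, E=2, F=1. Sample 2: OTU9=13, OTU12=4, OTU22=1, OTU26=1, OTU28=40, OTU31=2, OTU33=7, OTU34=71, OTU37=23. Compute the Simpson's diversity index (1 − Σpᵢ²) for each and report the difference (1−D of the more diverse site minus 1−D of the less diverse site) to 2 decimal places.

0.10

Sample 1: N=7, proportions 0.1429, 0.1429, 0.1429, 0.1429, 0.2857, 0.1429, giving 1−D = 0.8163 (working shown to 4 dp, full precision carried).
Sample 2: N=162, proportions 0.0802, 0.0247, 0.0062, 0.0062, 0.2469, 0.0123, 0.0432, 0.4383, 0.142, giving 1−D = 0.7176.
Difference = |0.8163 − 0.7176| = 0.0987, i.e. 0.10 to 2 decimal places.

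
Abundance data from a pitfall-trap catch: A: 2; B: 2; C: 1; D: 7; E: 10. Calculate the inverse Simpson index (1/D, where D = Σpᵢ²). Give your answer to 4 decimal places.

3.0633

Total N = 2+2+1+7+10 = 22, so the proportions are 0.0909091, 0.0909091, 0.0454545, 0.3181818, 0.4545455 (working shown to 7 dp, full precision carried).
D = 0.0909091² + 0.0909091² + 0.0454545² + 0.3181818² + 0.4545455² = 0.0082645 + 0.0082645 + 0.0020661 + 0.1012397 + 0.2066116 = 0.3264463.
So 1/D = 3.063291, i.e. 3.0633 to 4 decimal places.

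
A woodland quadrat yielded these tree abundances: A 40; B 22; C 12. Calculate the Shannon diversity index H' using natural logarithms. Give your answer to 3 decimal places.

Total N = 40+22+12 = 74, so the proportions are 0.54054, 0.2973, 0.16216 (working shown to 5 dp, full precision carried).
Each pᵢ ln pᵢ term: 0.54054×(-0.61519)=-0.33253, 0.2973×(-1.21302)=-0.36063, 0.16216×(-1.81916)=-0.29500.
Sum = -0.98816, so H' = 0.988.

0.988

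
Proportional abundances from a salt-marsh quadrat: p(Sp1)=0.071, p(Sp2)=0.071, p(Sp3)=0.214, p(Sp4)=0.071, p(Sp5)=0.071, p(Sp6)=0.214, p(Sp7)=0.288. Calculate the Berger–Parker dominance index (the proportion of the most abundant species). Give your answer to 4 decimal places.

0.2880

The largest proportion is 0.288, i.e. d = 0.2880 to 4 decimal places.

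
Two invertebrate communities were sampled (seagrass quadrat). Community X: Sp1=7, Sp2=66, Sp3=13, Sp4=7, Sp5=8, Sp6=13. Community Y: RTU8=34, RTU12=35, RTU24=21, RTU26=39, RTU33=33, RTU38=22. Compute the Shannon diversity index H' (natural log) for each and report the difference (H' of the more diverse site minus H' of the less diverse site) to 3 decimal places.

Community X: N=114, proportions 0.061404, 0.578947, 0.114035, 0.061404, 0.070175, 0.114035, giving H' = 1.340723 (working shown to 6 dp, full precision carried).
Community Y: N=184, proportions 0.184783, 0.190217, 0.11413, 0.211957, 0.179348, 0.119565, giving H' = 1.766376.
Difference = |1.340723 − 1.766376| = 0.425653, i.e. 0.426 to 3 decimal places.

0.426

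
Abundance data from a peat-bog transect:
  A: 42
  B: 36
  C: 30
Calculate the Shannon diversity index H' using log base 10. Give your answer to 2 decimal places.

Total N = 42+36+30 = 108, so the proportions are 0.3889, 0.3333, 0.2778 (working shown to 4 dp, full precision carried).
Each pᵢ log₁₀ pᵢ term: 0.3889×(-0.4102)=-0.1595, 0.3333×(-0.4771)=-0.1590, 0.2778×(-0.5563)=-0.1545.
Sum = -0.4731, so H' = 0.47.

0.47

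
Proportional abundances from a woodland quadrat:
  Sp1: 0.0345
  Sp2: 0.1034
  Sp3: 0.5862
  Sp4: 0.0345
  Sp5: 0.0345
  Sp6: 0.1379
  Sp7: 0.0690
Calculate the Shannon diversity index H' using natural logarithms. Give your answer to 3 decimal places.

Each pᵢ ln pᵢ term (working shown to 5 dp, full precision carried): 0.0345×(-3.36680)=-0.11615, 0.1034×(-2.26915)=-0.23463, 0.5862×(-0.53409)=-0.31309, 0.0345×(-3.36680)=-0.11615, 0.0345×(-3.36680)=-0.11615, 0.1379×(-1.98123)=-0.27321, 0.069×(-2.67365)=-0.18448.
Sum = -1.35387, so H' = 1.354.

1.354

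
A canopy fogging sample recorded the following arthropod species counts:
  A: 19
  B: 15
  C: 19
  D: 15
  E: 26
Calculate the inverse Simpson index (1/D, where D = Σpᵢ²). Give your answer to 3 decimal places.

4.781

Total N = 19+15+19+15+26 = 94, so the proportions are 0.2021277, 0.1595745, 0.2021277, 0.1595745, 0.2765957 (working shown to 7 dp, full precision carried).
D = 0.2021277² + 0.1595745² + 0.2021277² + 0.1595745² + 0.2765957² = 0.0408556 + 0.0254640 + 0.0408556 + 0.0254640 + 0.0765052 = 0.2091444.
So 1/D = 4.78139, i.e. 4.781 to 3 decimal places.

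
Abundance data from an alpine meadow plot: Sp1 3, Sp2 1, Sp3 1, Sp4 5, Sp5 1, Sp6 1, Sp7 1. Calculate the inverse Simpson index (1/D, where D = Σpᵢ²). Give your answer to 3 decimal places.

4.333

Total N = 3+1+1+5+1+1+1 = 13, so the proportions are 0.2307692, 0.0769231, 0.0769231, 0.3846154, 0.0769231, 0.0769231, 0.0769231 (working shown to 7 dp, full precision carried).
D = 0.2307692² + 0.0769231² + 0.0769231² + 0.3846154² + 0.0769231² + 0.0769231² + 0.0769231² = 0.0532544 + 0.0059172 + 0.0059172 + 0.1479290 + 0.0059172 + 0.0059172 + 0.0059172 = 0.2307692.
So 1/D = 4.33333, i.e. 4.333 to 3 decimal places.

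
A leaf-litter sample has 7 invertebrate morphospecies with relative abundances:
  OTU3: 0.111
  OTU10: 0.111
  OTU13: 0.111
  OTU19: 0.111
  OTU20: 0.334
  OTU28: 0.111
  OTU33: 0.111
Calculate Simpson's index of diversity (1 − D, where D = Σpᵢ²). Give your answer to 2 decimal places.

0.81

D = 0.111² + 0.111² + 0.111² + 0.111² + 0.334² + 0.111² + 0.111² = 0.0123 + 0.0123 + 0.0123 + 0.0123 + 0.1116 + 0.0123 + 0.0123 = 0.1855 (working shown to 4 dp, full precision carried).
So 1 − D = 0.8145, i.e. 0.81 to 2 decimal places.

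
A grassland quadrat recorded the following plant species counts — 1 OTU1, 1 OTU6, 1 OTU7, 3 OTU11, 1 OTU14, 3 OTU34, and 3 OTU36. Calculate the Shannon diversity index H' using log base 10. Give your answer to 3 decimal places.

Total N = 1+1+1+3+1+3+3 = 13, so the proportions are 0.07692, 0.07692, 0.07692, 0.23077, 0.07692, 0.23077, 0.23077 (working shown to 5 dp, full precision carried).
Each pᵢ log₁₀ pᵢ term: 0.07692×(-1.11394)=-0.08569, 0.07692×(-1.11394)=-0.08569, 0.07692×(-1.11394)=-0.08569, 0.23077×(-0.63682)=-0.14696, 0.07692×(-1.11394)=-0.08569, 0.23077×(-0.63682)=-0.14696, 0.23077×(-0.63682)=-0.14696.
Sum = -0.78363, so H' = 0.784.

0.784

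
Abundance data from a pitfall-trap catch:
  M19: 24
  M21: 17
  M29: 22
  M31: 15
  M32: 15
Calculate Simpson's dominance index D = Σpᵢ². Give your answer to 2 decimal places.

0.21

Total N = 24+17+22+15+15 = 93, so the proportions are 0.2581, 0.1828, 0.2366, 0.1613, 0.1613 (working shown to 4 dp, full precision carried).
D = 0.2581² + 0.1828² + 0.2366² + 0.1613² + 0.1613² = 0.0666 + 0.0334 + 0.0560 + 0.0260 + 0.0260 = 0.2080.
To 2 decimal places, D = 0.21.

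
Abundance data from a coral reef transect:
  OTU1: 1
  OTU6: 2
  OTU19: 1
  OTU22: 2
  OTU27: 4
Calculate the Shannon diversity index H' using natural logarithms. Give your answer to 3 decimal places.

1.471

Total N = 1+2+1+2+4 = 10, so the proportions are 0.1, 0.2, 0.1, 0.2, 0.4 (working shown to 5 dp, full precision carried).
Each pᵢ ln pᵢ term: 0.1×(-2.30259)=-0.23026, 0.2×(-1.60944)=-0.32189, 0.1×(-2.30259)=-0.23026, 0.2×(-1.60944)=-0.32189, 0.4×(-0.91629)=-0.36652.
Sum = -1.47081, so H' = 1.471.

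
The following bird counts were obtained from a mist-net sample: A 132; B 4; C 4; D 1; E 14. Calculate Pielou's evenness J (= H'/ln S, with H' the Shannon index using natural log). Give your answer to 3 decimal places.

Total N = 132+4+4+1+14 = 155, so the proportions are 0.85161, 0.02581, 0.02581, 0.00645, 0.09032 (working shown to 5 dp, full precision carried).
H' = −Σ pᵢ ln pᵢ = −((-0.13679) + (-0.09438) + (-0.09438) + (-0.03254) + (-0.21717)) = 0.57525.
With S = 5 species, ln S = 1.60944, so J = 0.57525/1.60944 = 0.35742, i.e. 0.357 to 3 decimal places.

0.357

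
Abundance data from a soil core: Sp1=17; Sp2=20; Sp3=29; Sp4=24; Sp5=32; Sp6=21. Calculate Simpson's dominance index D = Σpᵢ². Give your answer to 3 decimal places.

0.175

Total N = 17+20+29+24+32+21 = 143, so the proportions are 0.11888, 0.13986, 0.2028, 0.16783, 0.22378, 0.14685 (working shown to 5 dp, full precision carried).
D = 0.11888² + 0.13986² + 0.2028² + 0.16783² + 0.22378² + 0.14685² = 0.01413 + 0.01956 + 0.04113 + 0.02817 + 0.05008 + 0.02157 = 0.17463.
To 3 decimal places, D = 0.175.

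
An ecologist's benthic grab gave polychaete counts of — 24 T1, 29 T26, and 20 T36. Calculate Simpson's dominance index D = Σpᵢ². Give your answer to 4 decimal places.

0.3410

Total N = 24+29+20 = 73, so the proportions are 0.328767, 0.39726, 0.273973 (working shown to 6 dp, full precision carried).
D = 0.328767² + 0.39726² + 0.273973² = 0.108088 + 0.157816 + 0.075061 = 0.340965.
To 4 decimal places, D = 0.3410.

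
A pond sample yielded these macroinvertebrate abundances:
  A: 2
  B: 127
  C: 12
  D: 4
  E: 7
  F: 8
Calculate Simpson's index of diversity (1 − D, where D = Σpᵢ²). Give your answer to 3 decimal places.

0.359

Total N = 2+127+12+4+7+8 = 160, so the proportions are 0.0125, 0.79375, 0.075, 0.025, 0.04375, 0.05 (working shown to 5 dp, full precision carried).
D = 0.0125² + 0.79375² + 0.075² + 0.025² + 0.04375² + 0.05² = 0.00016 + 0.63004 + 0.00562 + 0.00063 + 0.00191 + 0.00250 = 0.64086.
So 1 − D = 0.35914, i.e. 0.359 to 3 decimal places.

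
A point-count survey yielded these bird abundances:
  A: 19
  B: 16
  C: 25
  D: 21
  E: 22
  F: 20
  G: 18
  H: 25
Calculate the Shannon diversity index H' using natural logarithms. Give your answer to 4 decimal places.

Total N = 19+16+25+21+22+20+18+25 = 166, so the proportions are 0.114458, 0.096386, 0.150602, 0.126506, 0.13253, 0.120482, 0.108434, 0.150602 (working shown to 6 dp, full precision carried).
Each pᵢ ln pᵢ term: 0.114458×(-2.167549)=-0.248093, 0.096386×(-2.339399)=-0.225484, 0.150602×(-1.893112)=-0.285107, 0.126506×(-2.067465)=-0.261547, 0.13253×(-2.020945)=-0.267836, 0.120482×(-2.116256)=-0.254971, 0.108434×(-2.221616)=-0.240898, 0.150602×(-1.893112)=-0.285107.
Sum = -2.069043, so H' = 2.0690.

2.0690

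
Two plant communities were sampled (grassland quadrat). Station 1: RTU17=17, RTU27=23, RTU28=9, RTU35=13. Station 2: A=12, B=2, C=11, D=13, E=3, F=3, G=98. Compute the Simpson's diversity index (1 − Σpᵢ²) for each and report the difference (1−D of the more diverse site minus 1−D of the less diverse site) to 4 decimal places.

Station 1: N=62, proportions 0.274194, 0.370968, 0.145161, 0.209677, giving 1−D = 0.722164 (working shown to 6 dp, full precision carried).
Station 2: N=142, proportions 0.084507, 0.014085, 0.077465, 0.091549, 0.021127, 0.021127, 0.690141, giving 1−D = 0.501091.
Difference = |0.722164 − 0.501091| = 0.221073, i.e. 0.2211 to 4 decimal places.

0.2211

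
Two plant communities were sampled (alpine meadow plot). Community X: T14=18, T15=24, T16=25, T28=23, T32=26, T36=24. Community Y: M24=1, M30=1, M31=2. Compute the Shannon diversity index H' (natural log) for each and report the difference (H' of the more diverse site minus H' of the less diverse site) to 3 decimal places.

0.746

Community X: N=140, proportions 0.12857, 0.17143, 0.17857, 0.16429, 0.18571, 0.17143, giving H' = 1.78541 (working shown to 5 dp, full precision carried).
Community Y: N=4, proportions 0.25, 0.25, 0.5, giving H' = 1.03972.
Difference = |1.78541 − 1.03972| = 0.74569, i.e. 0.746 to 3 decimal places.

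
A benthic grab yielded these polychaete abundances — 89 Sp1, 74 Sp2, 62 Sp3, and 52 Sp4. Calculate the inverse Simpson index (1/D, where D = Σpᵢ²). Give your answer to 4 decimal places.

Total N = 89+74+62+52 = 277, so the proportions are 0.32129964, 0.26714801, 0.22382671, 0.18772563 (working shown to 8 dp, full precision carried).
D = 0.32129964² + 0.26714801² + 0.22382671² + 0.18772563² = 0.10323346 + 0.07136806 + 0.05009840 + 0.03524091 = 0.25994083.
So 1/D = 3.847029, i.e. 3.8470 to 4 decimal places.

3.8470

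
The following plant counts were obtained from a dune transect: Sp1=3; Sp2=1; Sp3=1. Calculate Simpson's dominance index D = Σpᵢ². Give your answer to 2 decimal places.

Total N = 3+1+1 = 5, so the proportions are 0.6, 0.2, 0.2 (working shown to 4 dp, full precision carried).
D = 0.6² + 0.2² + 0.2² = 0.3600 + 0.0400 + 0.0400 = 0.4400.
To 2 decimal places, D = 0.44.

0.44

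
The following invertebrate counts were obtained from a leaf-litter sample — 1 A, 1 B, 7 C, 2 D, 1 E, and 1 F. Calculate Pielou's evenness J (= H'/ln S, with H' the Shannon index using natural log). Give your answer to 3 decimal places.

0.787

Total N = 1+1+7+2+1+1 = 13, so the proportions are 0.07692, 0.07692, 0.53846, 0.15385, 0.07692, 0.07692 (working shown to 5 dp, full precision carried).
H' = −Σ pᵢ ln pᵢ = −((-0.19730) + (-0.19730) + (-0.33333) + (-0.28797) + (-0.19730) + (-0.19730)) = 1.41051.
With S = 6 species, ln S = 1.79176, so J = 1.41051/1.79176 = 0.78722, i.e. 0.787 to 3 decimal places.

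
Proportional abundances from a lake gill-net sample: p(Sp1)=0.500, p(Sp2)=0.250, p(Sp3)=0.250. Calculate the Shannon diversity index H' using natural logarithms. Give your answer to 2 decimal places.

1.04

Each pᵢ ln pᵢ term (working shown to 4 dp, full precision carried): 0.5×(-0.6931)=-0.3466, 0.25×(-1.3863)=-0.3466, 0.25×(-1.3863)=-0.3466.
Sum = -1.0397, so H' = 1.04.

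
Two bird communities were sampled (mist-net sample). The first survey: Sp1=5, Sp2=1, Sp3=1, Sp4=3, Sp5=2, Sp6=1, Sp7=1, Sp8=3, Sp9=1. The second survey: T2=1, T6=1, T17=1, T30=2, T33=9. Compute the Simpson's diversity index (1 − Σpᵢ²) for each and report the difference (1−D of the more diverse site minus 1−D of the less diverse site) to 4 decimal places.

0.2885

The first survey: N=18, proportions 0.277778, 0.055556, 0.055556, 0.166667, 0.111111, 0.055556, 0.055556, 0.166667, 0.055556, giving 1−D = 0.839506 (working shown to 6 dp, full precision carried).
The second survey: N=14, proportions 0.071429, 0.071429, 0.071429, 0.142857, 0.642857, giving 1−D = 0.551020.
Difference = |0.839506 − 0.551020| = 0.288486, i.e. 0.2885 to 4 decimal places.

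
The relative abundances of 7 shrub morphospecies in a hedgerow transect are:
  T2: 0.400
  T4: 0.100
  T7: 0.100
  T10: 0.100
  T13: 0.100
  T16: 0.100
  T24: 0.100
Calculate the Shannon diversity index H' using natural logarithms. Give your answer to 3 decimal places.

1.748

Each pᵢ ln pᵢ term (working shown to 5 dp, full precision carried): 0.4×(-0.91629)=-0.36652, 0.1×(-2.30259)=-0.23026, 0.1×(-2.30259)=-0.23026, 0.1×(-2.30259)=-0.23026, 0.1×(-2.30259)=-0.23026, 0.1×(-2.30259)=-0.23026, 0.1×(-2.30259)=-0.23026.
Sum = -1.74807, so H' = 1.748.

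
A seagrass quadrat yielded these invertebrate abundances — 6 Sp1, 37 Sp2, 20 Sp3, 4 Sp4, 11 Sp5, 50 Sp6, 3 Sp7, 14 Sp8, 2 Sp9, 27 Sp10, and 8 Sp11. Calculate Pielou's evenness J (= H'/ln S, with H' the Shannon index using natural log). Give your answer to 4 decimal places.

Total N = 6+37+20+4+11+50+3+14+2+27+8 = 182, so the proportions are 0.032967, 0.203297, 0.10989, 0.021978, 0.06044, 0.274725, 0.016484, 0.076923, 0.010989, 0.148352, 0.043956 (working shown to 6 dp, full precision carried).
H' = −Σ pᵢ ln pᵢ = −((-0.112492) + (-0.323870) + (-0.242668) + (-0.083906) + (-0.169600) + (-0.354941) + (-0.067671) + (-0.197304) + (-0.049570) + (-0.283080) + (-0.137344)) = 2.022444.
With S = 11 species, ln S = 2.397895, so J = 2.022444/2.397895 = 0.843425, i.e. 0.8434 to 4 decimal places.

0.8434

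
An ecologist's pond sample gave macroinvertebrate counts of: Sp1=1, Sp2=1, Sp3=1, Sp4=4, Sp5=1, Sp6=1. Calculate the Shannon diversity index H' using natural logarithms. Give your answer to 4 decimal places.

1.5811

Total N = 1+1+1+4+1+1 = 9, so the proportions are 0.111111, 0.111111, 0.111111, 0.444444, 0.111111, 0.111111 (working shown to 6 dp, full precision carried).
Each pᵢ ln pᵢ term: 0.111111×(-2.197225)=-0.244136, 0.111111×(-2.197225)=-0.244136, 0.111111×(-2.197225)=-0.244136, 0.444444×(-0.810930)=-0.360413, 0.111111×(-2.197225)=-0.244136, 0.111111×(-2.197225)=-0.244136.
Sum = -1.581094, so H' = 1.5811.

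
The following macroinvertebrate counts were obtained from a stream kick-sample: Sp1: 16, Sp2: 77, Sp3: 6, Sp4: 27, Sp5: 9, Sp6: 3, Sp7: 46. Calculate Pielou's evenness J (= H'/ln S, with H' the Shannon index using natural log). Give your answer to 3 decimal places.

Total N = 16+77+6+27+9+3+46 = 184, so the proportions are 0.08696, 0.41848, 0.03261, 0.14674, 0.04891, 0.0163, 0.25 (working shown to 5 dp, full precision carried).
H' = −Σ pᵢ ln pᵢ = −((-0.21238) + (-0.36455) + (-0.11163) + (-0.28161) + (-0.14761) + (-0.06711) + (-0.34657)) = 1.53145.
With S = 7 species, ln S = 1.94591, so J = 1.53145/1.94591 = 0.78701, i.e. 0.787 to 3 decimal places.

0.787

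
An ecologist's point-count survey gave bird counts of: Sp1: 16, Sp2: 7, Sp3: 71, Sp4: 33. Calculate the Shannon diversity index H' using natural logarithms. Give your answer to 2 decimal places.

Total N = 16+7+71+33 = 127, so the proportions are 0.126, 0.0551, 0.5591, 0.2598 (working shown to 4 dp, full precision carried).
Each pᵢ ln pᵢ term: 0.126×(-2.0716)=-0.2610, 0.0551×(-2.8983)=-0.1597, 0.5591×(-0.5815)=-0.3251, 0.2598×(-1.3477)=-0.3502.
Sum = -1.0960, so H' = 1.10.

1.10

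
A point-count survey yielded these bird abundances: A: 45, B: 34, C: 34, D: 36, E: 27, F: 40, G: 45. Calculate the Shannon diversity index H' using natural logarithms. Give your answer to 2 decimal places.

Total N = 45+34+34+36+27+40+45 = 261, so the proportions are 0.1724, 0.1303, 0.1303, 0.1379, 0.1034, 0.1533, 0.1724 (working shown to 4 dp, full precision carried).
Each pᵢ ln pᵢ term: 0.1724×(-1.7579)=-0.3031, 0.1303×(-2.0382)=-0.2655, 0.1303×(-2.0382)=-0.2655, 0.1379×(-1.9810)=-0.2732, 0.1034×(-2.2687)=-0.2347, 0.1533×(-1.8756)=-0.2875, 0.1724×(-1.7579)=-0.3031.
Sum = -1.9326, so H' = 1.93.

1.93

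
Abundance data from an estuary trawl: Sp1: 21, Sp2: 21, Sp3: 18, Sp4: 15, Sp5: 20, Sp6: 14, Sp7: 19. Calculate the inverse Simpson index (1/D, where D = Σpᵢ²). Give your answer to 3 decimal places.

Total N = 21+21+18+15+20+14+19 = 128, so the proportions are 0.1640625, 0.1640625, 0.140625, 0.1171875, 0.15625, 0.109375, 0.1484375 (working shown to 7 dp, full precision carried).
D = 0.1640625² + 0.1640625² + 0.140625² + 0.1171875² + 0.15625² + 0.109375² + 0.1484375² = 0.0269165 + 0.0269165 + 0.0197754 + 0.0137329 + 0.0244141 + 0.0119629 + 0.0220337 = 0.1457520.
So 1/D = 6.86097, i.e. 6.861 to 3 decimal places.

6.861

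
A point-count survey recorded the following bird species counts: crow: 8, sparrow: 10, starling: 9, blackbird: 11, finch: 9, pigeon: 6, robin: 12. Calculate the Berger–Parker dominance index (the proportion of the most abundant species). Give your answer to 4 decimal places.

Total N = 8+10+9+11+9+6+12 = 65, so the proportions are 0.123077, 0.153846, 0.138462, 0.169231, 0.138462, 0.092308, 0.184615 (working shown to 6 dp, full precision carried).
The largest proportion is 0.184615, i.e. d = 0.1846 to 4 decimal places.

0.1846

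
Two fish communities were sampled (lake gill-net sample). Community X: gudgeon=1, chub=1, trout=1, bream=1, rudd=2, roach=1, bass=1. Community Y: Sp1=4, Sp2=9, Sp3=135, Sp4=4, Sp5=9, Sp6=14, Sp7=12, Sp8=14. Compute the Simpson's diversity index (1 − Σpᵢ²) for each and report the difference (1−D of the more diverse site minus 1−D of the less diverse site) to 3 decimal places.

Community X: N=8, proportions 0.125, 0.125, 0.125, 0.125, 0.25, 0.125, 0.125, giving 1−D = 0.84375 (working shown to 5 dp, full precision carried).
Community Y: N=201, proportions 0.0199, 0.04478, 0.67164, 0.0199, 0.04478, 0.06965, 0.0597, 0.06965, giving 1−D = 0.53083.
Difference = |0.84375 − 0.53083| = 0.31292, i.e. 0.313 to 3 decimal places.

0.313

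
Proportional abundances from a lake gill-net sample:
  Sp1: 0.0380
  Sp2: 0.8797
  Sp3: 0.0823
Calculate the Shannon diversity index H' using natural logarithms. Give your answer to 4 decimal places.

Each pᵢ ln pᵢ term (working shown to 6 dp, full precision carried): 0.038×(-3.270169)=-0.124266, 0.8797×(-0.128174)=-0.112755, 0.0823×(-2.497384)=-0.205535.
Sum = -0.442556, so H' = 0.4426.

0.4426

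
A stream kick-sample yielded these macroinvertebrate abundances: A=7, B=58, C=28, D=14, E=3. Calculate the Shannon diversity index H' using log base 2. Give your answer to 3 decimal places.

1.762

Total N = 7+58+28+14+3 = 110, so the proportions are 0.06364, 0.52727, 0.25455, 0.12727, 0.02727 (working shown to 5 dp, full precision carried).
Each pᵢ log₂ pᵢ term: 0.06364×(-3.97400)=-0.25289, 0.52727×(-0.92338)=-0.48687, 0.25455×(-1.97400)=-0.50247, 0.12727×(-2.97400)=-0.37851, 0.02727×(-5.19640)=-0.14172.
Sum = -1.76247, so H' = 1.762.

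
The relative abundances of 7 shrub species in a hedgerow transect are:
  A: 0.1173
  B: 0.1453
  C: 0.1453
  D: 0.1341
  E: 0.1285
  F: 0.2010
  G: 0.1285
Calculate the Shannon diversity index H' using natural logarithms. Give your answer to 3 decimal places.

1.931

Each pᵢ ln pᵢ term (working shown to 5 dp, full precision carried): 0.1173×(-2.14302)=-0.25138, 0.1453×(-1.92895)=-0.28028, 0.1453×(-1.92895)=-0.28028, 0.1341×(-2.00917)=-0.26943, 0.1285×(-2.05183)=-0.26366, 0.201×(-1.60445)=-0.32249, 0.1285×(-2.05183)=-0.26366.
Sum = -1.93117, so H' = 1.931.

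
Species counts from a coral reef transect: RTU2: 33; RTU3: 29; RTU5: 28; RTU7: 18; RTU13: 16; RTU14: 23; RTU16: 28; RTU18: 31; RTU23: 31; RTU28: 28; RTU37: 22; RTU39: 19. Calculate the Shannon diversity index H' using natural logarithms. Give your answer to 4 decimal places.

Total N = 33+29+28+18+16+23+28+31+31+28+22+19 = 306, so the proportions are 0.107843, 0.094771, 0.091503, 0.058824, 0.052288, 0.075163, 0.091503, 0.101307, 0.101307, 0.091503, 0.071895, 0.062092 (working shown to 6 dp, full precision carried).
Each pᵢ ln pᵢ term: 0.107843×(-2.227078)=-0.240175, 0.094771×(-2.356289)=-0.223308, 0.091503×(-2.391381)=-0.218819, 0.058824×(-2.833213)=-0.166660, 0.052288×(-2.950996)=-0.154300, 0.075163×(-2.588091)=-0.194530, 0.091503×(-2.391381)=-0.218819, 0.101307×(-2.289598)=-0.231953, 0.101307×(-2.289598)=-0.231953, 0.091503×(-2.391381)=-0.218819, 0.071895×(-2.632543)=-0.189268, 0.062092×(-2.779146)=-0.172561.
Sum = -2.461165, so H' = 2.4612.

2.4612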